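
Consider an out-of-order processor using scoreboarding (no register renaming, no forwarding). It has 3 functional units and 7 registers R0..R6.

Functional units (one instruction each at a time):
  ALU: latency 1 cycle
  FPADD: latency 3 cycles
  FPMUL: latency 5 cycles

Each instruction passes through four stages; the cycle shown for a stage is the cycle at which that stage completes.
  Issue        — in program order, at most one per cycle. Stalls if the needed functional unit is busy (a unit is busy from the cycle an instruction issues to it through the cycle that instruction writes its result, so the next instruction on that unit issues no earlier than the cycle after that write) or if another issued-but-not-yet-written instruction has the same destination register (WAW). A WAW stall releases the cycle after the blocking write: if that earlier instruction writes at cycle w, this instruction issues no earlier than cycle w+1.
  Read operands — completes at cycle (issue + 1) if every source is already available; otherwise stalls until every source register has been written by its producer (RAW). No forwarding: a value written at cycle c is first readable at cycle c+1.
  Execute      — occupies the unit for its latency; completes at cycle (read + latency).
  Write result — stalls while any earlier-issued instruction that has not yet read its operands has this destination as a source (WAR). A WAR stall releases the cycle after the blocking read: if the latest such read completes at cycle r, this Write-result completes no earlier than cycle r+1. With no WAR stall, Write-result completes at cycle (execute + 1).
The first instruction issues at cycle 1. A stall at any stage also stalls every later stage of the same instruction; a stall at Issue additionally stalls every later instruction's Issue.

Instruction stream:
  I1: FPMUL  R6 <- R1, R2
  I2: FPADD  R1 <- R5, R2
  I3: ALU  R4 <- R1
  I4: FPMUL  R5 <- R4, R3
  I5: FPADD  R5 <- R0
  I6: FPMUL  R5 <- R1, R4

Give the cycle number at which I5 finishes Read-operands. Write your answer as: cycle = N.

cycle 1: issue I1 (FPMUL)
cycle 2: I1 read-ops · issue I2 (FPADD)
cycle 3: I2 read-ops · issue I3 (ALU)
cycle 6: I2 finished on FPADD
cycle 7: I1 finished on FPMUL · I2→R1
cycle 8: I1→R6 · I3 read-ops
cycle 9: I3 finished on ALU · issue I4 (FPMUL)
cycle 10: I3→R4
cycle 11: I4 read-ops
cycle 16: I4 finished on FPMUL
cycle 17: I4→R5
cycle 18: issue I5 (FPADD)
cycle 19: I5 read-ops
cycle 22: I5 finished on FPADD
cycle 23: I5→R5
cycle 24: issue I6 (FPMUL)
cycle 25: I6 read-ops
cycle 30: I6 finished on FPMUL
cycle 31: I6→R5

cycle = 19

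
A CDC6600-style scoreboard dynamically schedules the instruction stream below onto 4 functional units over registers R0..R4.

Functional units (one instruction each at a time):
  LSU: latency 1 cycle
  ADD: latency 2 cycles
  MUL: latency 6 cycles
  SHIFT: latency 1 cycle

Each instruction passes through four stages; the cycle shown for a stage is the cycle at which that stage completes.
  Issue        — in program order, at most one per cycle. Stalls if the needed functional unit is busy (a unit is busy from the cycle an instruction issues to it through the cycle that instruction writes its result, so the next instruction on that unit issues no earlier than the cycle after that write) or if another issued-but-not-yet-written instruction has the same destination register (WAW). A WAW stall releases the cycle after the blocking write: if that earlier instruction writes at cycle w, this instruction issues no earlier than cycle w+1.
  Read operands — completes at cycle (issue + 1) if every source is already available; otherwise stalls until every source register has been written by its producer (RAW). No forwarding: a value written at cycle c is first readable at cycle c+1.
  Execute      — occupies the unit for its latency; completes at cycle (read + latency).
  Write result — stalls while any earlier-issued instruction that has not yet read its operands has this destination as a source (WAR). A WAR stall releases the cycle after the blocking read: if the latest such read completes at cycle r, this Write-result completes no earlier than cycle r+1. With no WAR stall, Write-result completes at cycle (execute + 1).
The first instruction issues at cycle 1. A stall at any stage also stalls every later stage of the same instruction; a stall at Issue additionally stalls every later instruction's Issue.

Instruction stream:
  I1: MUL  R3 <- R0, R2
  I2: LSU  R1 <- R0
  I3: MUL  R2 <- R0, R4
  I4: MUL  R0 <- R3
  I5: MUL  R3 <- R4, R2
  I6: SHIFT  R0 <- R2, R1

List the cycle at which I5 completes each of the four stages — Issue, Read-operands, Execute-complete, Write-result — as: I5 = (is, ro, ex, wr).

t=1  I1→MUL
t=2  I1 RO | I2→LSU
t=3  I2 RO
t=4  I2 EX
t=5  I2 WR R1
t=8  I1 EX
t=9  I1 WR R3
t=10  I3→MUL
t=11  I3 RO
t=17  I3 EX
t=18  I3 WR R2
t=19  I4→MUL
t=20  I4 RO
t=26  I4 EX
t=27  I4 WR R0
t=28  I5→MUL
t=29  I5 RO | I6→SHIFT
t=30  I6 RO
t=31  I6 EX
t=32  I6 WR R0
t=35  I5 EX
t=36  I5 WR R3

I5 = (28, 29, 35, 36)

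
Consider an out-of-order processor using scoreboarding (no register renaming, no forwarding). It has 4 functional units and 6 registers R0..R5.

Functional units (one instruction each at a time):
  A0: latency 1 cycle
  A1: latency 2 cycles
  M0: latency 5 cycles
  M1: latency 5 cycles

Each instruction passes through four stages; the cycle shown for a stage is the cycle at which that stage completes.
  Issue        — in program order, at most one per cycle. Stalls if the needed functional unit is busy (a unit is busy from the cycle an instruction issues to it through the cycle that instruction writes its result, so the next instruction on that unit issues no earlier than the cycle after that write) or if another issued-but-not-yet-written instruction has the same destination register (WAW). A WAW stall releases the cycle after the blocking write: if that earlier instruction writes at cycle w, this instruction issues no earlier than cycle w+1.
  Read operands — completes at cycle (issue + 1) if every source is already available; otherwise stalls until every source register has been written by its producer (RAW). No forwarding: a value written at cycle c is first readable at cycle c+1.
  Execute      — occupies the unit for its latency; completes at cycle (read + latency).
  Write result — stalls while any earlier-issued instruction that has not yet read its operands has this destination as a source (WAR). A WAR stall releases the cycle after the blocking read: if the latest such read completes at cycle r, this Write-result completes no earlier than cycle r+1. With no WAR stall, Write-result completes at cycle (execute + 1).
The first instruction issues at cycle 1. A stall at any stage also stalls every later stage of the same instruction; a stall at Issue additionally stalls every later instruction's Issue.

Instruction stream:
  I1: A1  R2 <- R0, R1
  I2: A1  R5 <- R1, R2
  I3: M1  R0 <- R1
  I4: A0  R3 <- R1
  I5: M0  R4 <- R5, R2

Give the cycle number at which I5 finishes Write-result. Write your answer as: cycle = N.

cycle = 17

t=1  issue I1 (A1)
t=2  I1 read-ops
t=4  I1 finished on A1
t=5  I1→R2
t=6  issue I2 (A1)
t=7  I2 read-ops, issue I3 (M1)
t=8  I3 read-ops, issue I4 (A0)
t=9  I2 finished on A1, I4 read-ops, issue I5 (M0)
t=10  I2→R5, I4 finished on A0
t=11  I4→R3, I5 read-ops
t=13  I3 finished on M1
t=14  I3→R0
t=16  I5 finished on M0
t=17  I5→R4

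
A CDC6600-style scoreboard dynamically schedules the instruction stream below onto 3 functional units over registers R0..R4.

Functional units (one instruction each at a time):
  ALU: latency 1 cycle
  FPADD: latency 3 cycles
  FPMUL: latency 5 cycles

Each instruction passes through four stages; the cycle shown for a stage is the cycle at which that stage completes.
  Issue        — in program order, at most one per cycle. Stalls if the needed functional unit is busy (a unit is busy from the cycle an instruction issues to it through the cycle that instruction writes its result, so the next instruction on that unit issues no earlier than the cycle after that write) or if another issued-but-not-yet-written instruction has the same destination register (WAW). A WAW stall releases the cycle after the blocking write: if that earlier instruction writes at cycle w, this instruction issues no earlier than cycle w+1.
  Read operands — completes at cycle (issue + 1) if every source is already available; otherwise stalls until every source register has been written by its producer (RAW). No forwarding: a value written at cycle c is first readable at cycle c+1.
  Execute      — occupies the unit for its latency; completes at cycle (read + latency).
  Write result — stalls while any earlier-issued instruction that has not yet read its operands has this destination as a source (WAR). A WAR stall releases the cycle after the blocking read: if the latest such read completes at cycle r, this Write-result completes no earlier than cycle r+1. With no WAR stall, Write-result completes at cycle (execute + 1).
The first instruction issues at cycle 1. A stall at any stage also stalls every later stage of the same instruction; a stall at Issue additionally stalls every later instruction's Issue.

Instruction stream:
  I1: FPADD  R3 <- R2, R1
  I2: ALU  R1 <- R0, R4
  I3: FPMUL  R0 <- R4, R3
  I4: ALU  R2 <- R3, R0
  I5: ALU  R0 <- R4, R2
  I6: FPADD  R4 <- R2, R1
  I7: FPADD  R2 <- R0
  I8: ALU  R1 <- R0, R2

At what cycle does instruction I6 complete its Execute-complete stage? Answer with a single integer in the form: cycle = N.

cycle = 22

I1: IS=1 RO=2 EX=5 WR=6
I2: IS=2 RO=3 EX=4 WR=5
I3: IS=3 RO=7 EX=12 WR=13  [RAW R3: wait I1 write@6]
I4: IS=6 RO=14 EX=15 WR=16  [struct: ALU busy until I2 writes@5; RAW R0: wait I3 write@13]
I5: IS=17 RO=18 EX=19 WR=20  [struct: ALU busy until I4 writes@16]
I6: IS=18 RO=19 EX=22 WR=23
I7: IS=24 RO=25 EX=28 WR=29  [struct: FPADD busy until I6 writes@23]
I8: IS=25 RO=30 EX=31 WR=32  [RAW R2: wait I7 write@29]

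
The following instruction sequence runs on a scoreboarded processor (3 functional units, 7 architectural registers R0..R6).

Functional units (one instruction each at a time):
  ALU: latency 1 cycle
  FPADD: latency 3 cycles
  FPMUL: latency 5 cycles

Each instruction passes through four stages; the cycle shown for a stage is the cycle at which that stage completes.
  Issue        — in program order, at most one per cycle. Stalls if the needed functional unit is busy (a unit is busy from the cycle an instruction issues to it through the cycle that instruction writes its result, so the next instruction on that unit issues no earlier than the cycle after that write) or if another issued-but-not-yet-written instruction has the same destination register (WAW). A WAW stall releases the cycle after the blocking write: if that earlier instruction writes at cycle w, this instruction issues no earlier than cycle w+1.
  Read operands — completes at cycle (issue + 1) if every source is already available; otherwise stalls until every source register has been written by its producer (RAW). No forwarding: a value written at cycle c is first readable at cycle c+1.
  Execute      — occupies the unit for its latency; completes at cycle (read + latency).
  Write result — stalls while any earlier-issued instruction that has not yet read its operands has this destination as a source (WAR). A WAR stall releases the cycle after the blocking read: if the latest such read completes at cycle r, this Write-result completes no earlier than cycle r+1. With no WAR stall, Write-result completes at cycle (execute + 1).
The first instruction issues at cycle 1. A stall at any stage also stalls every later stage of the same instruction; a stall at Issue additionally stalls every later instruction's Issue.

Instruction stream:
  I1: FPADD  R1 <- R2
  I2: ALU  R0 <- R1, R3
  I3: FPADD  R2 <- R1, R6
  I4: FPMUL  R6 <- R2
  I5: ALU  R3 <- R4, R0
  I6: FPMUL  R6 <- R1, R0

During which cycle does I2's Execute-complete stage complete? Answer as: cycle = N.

cycle = 8

I1 -> (1, 2, 5, 6)
I2 -> (2, 7, 8, 9)  // RAW R1: wait I1 write@6
I3 -> (7, 8, 11, 12)  // struct: FPADD busy until I1 writes@6
I4 -> (8, 13, 18, 19)  // RAW R2: wait I3 write@12
I5 -> (10, 11, 12, 13)  // struct: ALU busy until I2 writes@9
I6 -> (20, 21, 26, 27)  // struct: FPMUL busy until I4 writes@19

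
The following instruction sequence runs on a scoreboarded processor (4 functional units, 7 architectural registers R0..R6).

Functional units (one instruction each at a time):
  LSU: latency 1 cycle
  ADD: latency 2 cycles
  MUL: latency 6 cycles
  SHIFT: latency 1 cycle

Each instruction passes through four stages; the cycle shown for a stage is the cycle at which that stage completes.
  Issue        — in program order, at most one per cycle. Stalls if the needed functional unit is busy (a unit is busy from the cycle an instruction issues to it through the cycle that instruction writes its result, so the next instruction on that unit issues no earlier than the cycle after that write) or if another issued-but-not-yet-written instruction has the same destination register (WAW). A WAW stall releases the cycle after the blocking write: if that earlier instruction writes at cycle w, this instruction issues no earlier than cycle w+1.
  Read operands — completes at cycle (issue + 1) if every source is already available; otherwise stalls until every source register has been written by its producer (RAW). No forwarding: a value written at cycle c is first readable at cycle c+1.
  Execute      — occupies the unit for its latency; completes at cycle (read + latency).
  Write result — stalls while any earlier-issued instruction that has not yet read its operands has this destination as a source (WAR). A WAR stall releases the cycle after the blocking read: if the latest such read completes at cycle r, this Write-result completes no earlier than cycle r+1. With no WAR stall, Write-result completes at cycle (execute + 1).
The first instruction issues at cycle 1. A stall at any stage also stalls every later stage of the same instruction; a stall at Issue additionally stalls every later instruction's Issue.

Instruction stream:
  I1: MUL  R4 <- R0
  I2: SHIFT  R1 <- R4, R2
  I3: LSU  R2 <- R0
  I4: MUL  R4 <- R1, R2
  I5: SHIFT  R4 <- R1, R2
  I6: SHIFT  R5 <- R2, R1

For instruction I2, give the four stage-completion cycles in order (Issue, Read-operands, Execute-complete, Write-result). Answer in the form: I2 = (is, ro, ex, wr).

I2 = (2, 10, 11, 12)

t=1  I1→MUL
t=2  I1 RO, I2→SHIFT
t=3  I3→LSU
t=4  I3 RO
t=5  I3 EX
t=8  I1 EX
t=9  I1 WR R4
t=10  I2 RO, I4→MUL
t=11  I2 EX, I3 WR R2
t=12  I2 WR R1
t=13  I4 RO
t=19  I4 EX
t=20  I4 WR R4
t=21  I5→SHIFT
t=22  I5 RO
t=23  I5 EX
t=24  I5 WR R4
t=25  I6→SHIFT
t=26  I6 RO
t=27  I6 EX
t=28  I6 WR R5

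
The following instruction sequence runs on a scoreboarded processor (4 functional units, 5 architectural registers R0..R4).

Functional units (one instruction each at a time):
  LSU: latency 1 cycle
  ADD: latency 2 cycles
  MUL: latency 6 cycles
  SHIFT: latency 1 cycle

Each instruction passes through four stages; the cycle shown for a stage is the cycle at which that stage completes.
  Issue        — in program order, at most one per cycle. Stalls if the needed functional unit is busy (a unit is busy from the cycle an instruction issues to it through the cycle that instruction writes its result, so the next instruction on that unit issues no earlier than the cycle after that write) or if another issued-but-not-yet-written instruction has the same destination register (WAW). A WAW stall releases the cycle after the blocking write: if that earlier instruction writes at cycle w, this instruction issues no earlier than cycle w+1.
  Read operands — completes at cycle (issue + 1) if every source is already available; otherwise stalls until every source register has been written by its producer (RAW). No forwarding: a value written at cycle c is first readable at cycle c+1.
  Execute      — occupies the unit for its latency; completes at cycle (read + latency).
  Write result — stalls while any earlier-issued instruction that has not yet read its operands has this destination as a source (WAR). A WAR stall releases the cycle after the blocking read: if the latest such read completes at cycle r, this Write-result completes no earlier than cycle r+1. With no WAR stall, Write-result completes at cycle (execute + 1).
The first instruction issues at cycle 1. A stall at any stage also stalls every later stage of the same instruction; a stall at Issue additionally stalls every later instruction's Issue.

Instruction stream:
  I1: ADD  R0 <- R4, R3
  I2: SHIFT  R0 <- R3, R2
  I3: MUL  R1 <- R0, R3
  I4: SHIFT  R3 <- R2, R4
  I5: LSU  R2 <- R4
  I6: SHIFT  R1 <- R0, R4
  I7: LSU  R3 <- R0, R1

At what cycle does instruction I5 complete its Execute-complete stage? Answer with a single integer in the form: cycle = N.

t=1  I1→ADD
t=2  I1 RO
t=4  I1 EX
t=5  I1 WR R0
t=6  I2→SHIFT
t=7  I2 RO | I3→MUL
t=8  I2 EX
t=9  I2 WR R0
t=10  I3 RO | I4→SHIFT
t=11  I4 RO | I5→LSU
t=12  I4 EX | I5 RO
t=13  I4 WR R3 | I5 EX
t=14  I5 WR R2
t=16  I3 EX
t=17  I3 WR R1
t=18  I6→SHIFT
t=19  I6 RO | I7→LSU
t=20  I6 EX
t=21  I6 WR R1
t=22  I7 RO
t=23  I7 EX
t=24  I7 WR R3

cycle = 13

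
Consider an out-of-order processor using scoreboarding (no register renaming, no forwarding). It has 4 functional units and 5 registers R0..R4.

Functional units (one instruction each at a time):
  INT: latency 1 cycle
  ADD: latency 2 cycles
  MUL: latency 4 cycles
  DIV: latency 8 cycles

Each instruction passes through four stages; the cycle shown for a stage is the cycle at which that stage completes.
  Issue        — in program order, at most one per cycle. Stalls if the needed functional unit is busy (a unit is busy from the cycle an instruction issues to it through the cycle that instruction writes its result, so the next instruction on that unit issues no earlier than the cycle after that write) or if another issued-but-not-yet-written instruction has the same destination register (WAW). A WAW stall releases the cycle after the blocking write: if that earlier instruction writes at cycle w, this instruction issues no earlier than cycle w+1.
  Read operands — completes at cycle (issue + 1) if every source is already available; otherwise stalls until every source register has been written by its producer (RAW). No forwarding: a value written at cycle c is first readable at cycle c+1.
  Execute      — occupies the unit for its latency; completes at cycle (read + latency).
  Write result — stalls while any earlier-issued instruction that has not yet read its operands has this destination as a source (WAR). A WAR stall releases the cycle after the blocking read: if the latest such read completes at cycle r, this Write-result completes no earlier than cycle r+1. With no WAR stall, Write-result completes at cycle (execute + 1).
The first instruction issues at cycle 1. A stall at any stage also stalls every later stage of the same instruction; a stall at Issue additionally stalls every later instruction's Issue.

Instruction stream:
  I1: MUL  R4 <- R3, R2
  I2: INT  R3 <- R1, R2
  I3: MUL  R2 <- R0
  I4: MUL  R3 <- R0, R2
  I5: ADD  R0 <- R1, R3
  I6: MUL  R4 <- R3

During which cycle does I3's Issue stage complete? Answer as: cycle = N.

cycle = 8

cycle 1: issue I1 (MUL)
cycle 2: I1 read-ops · issue I2 (INT)
cycle 3: I2 read-ops
cycle 4: I2 finished on INT
cycle 5: I2→R3
cycle 6: I1 finished on MUL
cycle 7: I1→R4
cycle 8: issue I3 (MUL)
cycle 9: I3 read-ops
cycle 13: I3 finished on MUL
cycle 14: I3→R2
cycle 15: issue I4 (MUL)
cycle 16: I4 read-ops · issue I5 (ADD)
cycle 20: I4 finished on MUL
cycle 21: I4→R3
cycle 22: I5 read-ops · issue I6 (MUL)
cycle 23: I6 read-ops
cycle 24: I5 finished on ADD
cycle 25: I5→R0
cycle 27: I6 finished on MUL
cycle 28: I6→R4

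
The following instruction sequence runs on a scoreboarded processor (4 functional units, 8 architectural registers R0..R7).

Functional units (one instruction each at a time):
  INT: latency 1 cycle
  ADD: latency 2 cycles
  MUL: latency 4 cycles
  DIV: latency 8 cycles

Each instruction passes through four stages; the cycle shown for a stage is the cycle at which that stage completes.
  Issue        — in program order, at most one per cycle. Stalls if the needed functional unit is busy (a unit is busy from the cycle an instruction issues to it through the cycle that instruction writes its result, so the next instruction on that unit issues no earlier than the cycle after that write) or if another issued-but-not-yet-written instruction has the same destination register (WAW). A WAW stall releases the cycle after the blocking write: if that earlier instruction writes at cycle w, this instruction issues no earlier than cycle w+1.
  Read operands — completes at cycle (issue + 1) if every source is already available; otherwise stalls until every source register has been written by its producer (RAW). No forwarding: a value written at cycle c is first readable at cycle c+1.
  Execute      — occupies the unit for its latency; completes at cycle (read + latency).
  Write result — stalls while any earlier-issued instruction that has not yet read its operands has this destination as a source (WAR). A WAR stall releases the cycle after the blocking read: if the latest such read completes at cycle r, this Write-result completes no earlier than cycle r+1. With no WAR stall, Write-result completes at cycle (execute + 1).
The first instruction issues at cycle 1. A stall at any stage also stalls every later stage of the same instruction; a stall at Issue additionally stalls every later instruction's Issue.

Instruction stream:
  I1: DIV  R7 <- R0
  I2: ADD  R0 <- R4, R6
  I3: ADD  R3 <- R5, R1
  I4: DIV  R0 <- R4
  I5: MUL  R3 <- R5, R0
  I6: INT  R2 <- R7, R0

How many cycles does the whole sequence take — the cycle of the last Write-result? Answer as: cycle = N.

c1: I1→DIV
c2: I1 RO; I2→ADD
c3: I2 RO
c5: I2 EX
c6: I2 WR R0
c7: I3→ADD
c8: I3 RO
c10: I1 EX; I3 EX
c11: I1 WR R7; I3 WR R3
c12: I4→DIV
c13: I4 RO; I5→MUL
c14: I6→INT
c21: I4 EX
c22: I4 WR R0
c23: I5 RO; I6 RO
c24: I6 EX
c25: I6 WR R2
c27: I5 EX
c28: I5 WR R3

cycle = 28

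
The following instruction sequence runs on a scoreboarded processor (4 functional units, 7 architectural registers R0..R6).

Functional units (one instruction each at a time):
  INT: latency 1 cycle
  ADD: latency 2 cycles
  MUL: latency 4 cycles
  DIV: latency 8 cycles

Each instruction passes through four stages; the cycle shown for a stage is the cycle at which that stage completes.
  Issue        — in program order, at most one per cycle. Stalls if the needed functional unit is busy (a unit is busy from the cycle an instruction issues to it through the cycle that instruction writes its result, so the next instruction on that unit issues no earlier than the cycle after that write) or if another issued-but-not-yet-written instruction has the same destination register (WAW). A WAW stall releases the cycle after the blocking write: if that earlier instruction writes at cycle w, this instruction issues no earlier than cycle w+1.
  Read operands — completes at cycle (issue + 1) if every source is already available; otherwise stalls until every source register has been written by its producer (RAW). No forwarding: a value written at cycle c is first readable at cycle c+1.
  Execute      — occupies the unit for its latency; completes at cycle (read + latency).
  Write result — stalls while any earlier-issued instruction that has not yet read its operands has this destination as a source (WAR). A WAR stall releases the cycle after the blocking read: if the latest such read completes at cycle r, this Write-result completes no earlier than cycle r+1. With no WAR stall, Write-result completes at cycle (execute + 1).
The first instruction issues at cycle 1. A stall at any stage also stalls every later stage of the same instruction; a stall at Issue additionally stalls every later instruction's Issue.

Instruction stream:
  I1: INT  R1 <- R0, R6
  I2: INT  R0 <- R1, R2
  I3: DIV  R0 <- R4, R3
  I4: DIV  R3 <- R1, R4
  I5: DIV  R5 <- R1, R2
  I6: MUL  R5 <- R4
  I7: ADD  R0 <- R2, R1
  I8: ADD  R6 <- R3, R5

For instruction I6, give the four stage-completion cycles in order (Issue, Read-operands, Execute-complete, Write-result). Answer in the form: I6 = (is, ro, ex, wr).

I1 -> (1, 2, 3, 4)
I2 -> (5, 6, 7, 8)  // struct: INT busy until I1 writes@4
I3 -> (9, 10, 18, 19)  // WAW R0: wait I2 write@8
I4 -> (20, 21, 29, 30)  // struct: DIV busy until I3 writes@19
I5 -> (31, 32, 40, 41)  // struct: DIV busy until I4 writes@30
I6 -> (42, 43, 47, 48)  // WAW R5: wait I5 write@41
I7 -> (43, 44, 46, 47)
I8 -> (48, 49, 51, 52)  // struct: ADD busy until I7 writes@47

I6 = (42, 43, 47, 48)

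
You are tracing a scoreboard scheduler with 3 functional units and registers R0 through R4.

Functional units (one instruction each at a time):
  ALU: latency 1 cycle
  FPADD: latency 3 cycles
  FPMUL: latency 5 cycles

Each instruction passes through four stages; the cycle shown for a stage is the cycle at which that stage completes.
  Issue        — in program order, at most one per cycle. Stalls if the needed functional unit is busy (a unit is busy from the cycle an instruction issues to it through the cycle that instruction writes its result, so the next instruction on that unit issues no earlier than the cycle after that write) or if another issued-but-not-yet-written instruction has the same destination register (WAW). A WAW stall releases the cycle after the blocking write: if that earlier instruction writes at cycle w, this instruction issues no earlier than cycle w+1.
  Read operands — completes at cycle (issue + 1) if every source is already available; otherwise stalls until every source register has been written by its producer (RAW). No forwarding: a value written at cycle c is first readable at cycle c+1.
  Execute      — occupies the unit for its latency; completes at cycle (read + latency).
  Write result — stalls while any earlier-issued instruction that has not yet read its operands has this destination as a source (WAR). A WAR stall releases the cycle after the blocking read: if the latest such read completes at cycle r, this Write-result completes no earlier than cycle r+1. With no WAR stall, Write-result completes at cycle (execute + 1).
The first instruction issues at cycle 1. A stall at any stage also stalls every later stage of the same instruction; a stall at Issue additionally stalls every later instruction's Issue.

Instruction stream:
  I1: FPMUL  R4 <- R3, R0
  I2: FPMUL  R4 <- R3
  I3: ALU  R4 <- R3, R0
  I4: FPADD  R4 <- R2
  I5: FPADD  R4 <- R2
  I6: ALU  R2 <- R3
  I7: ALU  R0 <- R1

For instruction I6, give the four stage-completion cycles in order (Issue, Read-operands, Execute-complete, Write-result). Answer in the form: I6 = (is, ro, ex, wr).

I6 = (28, 29, 30, 31)

1) issue 1, read 2, done 7, write 8
2) issue 9, read 10, done 15, write 16  <struct: FPMUL busy until I1 writes@8>
3) issue 17, read 18, done 19, write 20  <WAW R4: wait I2 write@16>
4) issue 21, read 22, done 25, write 26  <WAW R4: wait I3 write@20>
5) issue 27, read 28, done 31, write 32  <struct: FPADD busy until I4 writes@26>
6) issue 28, read 29, done 30, write 31
7) issue 32, read 33, done 34, write 35  <struct: ALU busy until I6 writes@31>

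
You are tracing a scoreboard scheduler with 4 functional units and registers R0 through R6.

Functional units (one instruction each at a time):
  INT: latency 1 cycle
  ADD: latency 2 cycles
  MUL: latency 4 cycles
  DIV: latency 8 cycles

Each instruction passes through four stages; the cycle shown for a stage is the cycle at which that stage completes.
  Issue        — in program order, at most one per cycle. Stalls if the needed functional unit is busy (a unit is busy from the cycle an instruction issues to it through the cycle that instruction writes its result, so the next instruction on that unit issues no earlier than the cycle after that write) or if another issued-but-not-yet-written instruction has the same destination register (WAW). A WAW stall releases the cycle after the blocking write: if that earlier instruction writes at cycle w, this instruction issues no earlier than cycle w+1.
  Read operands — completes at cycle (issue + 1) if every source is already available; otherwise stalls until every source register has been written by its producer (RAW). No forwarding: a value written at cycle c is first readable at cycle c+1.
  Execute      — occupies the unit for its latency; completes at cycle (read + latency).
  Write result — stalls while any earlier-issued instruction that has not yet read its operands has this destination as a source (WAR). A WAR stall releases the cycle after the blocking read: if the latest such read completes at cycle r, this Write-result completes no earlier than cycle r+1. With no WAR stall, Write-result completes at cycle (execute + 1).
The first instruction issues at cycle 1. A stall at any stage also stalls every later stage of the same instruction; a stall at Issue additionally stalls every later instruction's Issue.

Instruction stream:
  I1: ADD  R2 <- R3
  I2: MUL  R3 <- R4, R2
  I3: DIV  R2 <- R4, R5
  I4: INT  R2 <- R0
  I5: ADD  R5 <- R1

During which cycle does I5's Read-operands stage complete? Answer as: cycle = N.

cycle = 19

[1] issue I1 (ADD)
[2] I1 read-ops; issue I2 (MUL)
[4] I1 finished on ADD
[5] I1→R2
[6] I2 read-ops; issue I3 (DIV)
[7] I3 read-ops
[10] I2 finished on MUL
[11] I2→R3
[15] I3 finished on DIV
[16] I3→R2
[17] issue I4 (INT)
[18] I4 read-ops; issue I5 (ADD)
[19] I4 finished on INT; I5 read-ops
[20] I4→R2
[21] I5 finished on ADD
[22] I5→R5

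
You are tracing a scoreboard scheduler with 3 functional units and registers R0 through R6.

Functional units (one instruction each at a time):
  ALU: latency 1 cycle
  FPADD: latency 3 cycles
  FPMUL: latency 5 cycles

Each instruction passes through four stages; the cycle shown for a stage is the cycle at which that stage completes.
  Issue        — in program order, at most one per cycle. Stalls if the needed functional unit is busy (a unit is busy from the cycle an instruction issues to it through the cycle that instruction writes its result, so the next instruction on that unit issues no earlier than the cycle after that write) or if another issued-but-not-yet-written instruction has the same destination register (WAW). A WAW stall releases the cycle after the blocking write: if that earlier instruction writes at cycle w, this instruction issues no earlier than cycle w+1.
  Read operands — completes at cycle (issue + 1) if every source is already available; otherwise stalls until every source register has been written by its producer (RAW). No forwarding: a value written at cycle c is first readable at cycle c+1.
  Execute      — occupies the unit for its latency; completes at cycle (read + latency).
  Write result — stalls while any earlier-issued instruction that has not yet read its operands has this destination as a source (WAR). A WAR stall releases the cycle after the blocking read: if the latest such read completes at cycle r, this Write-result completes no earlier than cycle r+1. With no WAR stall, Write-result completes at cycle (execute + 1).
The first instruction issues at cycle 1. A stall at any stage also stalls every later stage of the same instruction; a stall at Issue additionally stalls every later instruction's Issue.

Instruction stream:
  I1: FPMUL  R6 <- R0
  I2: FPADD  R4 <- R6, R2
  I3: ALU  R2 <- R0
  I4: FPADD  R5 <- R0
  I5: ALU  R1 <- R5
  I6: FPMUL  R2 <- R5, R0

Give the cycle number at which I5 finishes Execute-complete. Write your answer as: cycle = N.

cycle = 21

[I1] 1/2/7/8
[I2] 2/9/12/13  (RAW R6: wait I1 write@8)
[I3] 3/4/5/10  (WAR R2: wait I2 read@9)
[I4] 14/15/18/19  (struct: FPADD busy until I2 writes@13)
[I5] 15/20/21/22  (RAW R5: wait I4 write@19)
[I6] 16/20/25/26  (RAW R5: wait I4 write@19)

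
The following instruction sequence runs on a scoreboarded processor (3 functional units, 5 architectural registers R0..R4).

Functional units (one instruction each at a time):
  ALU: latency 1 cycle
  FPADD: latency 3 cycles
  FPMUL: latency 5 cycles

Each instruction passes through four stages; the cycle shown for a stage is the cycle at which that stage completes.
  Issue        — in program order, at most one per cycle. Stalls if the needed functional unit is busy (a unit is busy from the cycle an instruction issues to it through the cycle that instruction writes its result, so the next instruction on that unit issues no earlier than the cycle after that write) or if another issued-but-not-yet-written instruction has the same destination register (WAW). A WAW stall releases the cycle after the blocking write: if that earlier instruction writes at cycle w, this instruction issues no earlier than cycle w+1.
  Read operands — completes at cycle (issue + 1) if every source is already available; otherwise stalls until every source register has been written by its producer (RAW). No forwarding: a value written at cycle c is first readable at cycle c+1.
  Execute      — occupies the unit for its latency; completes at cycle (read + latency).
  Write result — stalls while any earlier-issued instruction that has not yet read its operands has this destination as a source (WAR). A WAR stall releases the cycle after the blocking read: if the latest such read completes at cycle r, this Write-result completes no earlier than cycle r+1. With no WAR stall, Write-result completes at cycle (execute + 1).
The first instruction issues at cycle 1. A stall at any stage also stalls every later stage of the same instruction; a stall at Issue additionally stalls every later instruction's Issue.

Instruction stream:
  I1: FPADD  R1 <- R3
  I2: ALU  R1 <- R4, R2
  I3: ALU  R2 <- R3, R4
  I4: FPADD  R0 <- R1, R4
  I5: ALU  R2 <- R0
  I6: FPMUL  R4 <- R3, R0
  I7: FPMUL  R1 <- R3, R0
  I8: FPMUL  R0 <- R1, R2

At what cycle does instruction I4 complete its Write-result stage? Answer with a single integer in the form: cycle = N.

cycle = 17

I1 -> (1, 2, 5, 6)
I2 -> (7, 8, 9, 10)  // WAW R1: wait I1 write@6
I3 -> (11, 12, 13, 14)  // struct: ALU busy until I2 writes@10
I4 -> (12, 13, 16, 17)
I5 -> (15, 18, 19, 20)  // struct: ALU busy until I3 writes@14, RAW R0: wait I4 write@17
I6 -> (16, 18, 23, 24)  // RAW R0: wait I4 write@17
I7 -> (25, 26, 31, 32)  // struct: FPMUL busy until I6 writes@24
I8 -> (33, 34, 39, 40)  // struct: FPMUL busy until I7 writes@32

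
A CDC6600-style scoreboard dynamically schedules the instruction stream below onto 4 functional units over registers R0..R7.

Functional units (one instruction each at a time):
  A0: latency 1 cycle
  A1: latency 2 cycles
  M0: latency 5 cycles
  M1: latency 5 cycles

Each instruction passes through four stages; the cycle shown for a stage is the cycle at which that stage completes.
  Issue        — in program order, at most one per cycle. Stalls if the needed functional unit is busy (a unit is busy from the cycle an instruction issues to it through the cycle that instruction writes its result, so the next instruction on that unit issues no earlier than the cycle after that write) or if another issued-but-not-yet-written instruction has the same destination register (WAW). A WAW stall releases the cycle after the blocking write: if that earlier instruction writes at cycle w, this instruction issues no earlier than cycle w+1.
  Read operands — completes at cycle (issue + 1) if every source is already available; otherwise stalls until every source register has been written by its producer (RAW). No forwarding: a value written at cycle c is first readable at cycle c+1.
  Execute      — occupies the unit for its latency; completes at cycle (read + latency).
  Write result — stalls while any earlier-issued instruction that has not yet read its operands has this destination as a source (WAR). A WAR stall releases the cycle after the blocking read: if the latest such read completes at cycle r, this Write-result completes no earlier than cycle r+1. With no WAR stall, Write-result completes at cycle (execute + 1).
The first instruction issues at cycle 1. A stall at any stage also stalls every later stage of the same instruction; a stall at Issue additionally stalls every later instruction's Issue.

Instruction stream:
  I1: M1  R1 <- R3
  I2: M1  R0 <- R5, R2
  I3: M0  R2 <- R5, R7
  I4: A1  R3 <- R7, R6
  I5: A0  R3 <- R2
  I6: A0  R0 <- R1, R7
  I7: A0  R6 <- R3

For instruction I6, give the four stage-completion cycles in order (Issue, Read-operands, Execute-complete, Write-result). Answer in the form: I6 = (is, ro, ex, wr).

I6 = (21, 22, 23, 24)

I1: IS=1 RO=2 EX=7 WR=8
I2: IS=9 RO=10 EX=15 WR=16  [struct: M1 busy until I1 writes@8]
I3: IS=10 RO=11 EX=16 WR=17
I4: IS=11 RO=12 EX=14 WR=15
I5: IS=16 RO=18 EX=19 WR=20  [WAW R3: wait I4 write@15; RAW R2: wait I3 write@17]
I6: IS=21 RO=22 EX=23 WR=24  [struct: A0 busy until I5 writes@20]
I7: IS=25 RO=26 EX=27 WR=28  [struct: A0 busy until I6 writes@24]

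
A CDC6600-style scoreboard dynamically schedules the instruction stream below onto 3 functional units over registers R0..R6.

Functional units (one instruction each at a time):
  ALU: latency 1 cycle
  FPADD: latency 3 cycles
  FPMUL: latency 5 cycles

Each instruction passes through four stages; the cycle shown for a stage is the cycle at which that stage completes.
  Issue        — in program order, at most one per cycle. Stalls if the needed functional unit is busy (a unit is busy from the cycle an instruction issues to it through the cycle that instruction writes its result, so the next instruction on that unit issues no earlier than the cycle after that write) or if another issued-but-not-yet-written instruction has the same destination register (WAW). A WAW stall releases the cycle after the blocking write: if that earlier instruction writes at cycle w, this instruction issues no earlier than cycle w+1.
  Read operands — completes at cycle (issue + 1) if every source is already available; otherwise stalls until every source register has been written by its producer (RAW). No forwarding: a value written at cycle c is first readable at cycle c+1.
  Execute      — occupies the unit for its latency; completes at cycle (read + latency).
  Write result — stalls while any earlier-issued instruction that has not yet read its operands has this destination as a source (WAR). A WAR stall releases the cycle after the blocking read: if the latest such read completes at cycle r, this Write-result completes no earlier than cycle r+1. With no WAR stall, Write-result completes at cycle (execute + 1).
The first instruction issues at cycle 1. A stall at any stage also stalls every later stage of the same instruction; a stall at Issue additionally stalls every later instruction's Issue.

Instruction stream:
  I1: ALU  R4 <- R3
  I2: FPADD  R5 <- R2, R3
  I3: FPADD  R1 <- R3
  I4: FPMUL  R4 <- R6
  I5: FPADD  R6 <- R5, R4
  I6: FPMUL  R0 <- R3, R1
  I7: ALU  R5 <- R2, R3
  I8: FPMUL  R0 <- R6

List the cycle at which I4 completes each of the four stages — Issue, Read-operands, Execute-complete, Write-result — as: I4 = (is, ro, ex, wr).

I4 = (9, 10, 15, 16)

c1: I1 issues→ALU
c2: I1 reads · I2 issues→FPADD
c3: I1 exec-done · I2 reads
c4: I1 writes R4
c6: I2 exec-done
c7: I2 writes R5
c8: I3 issues→FPADD
c9: I3 reads · I4 issues→FPMUL
c10: I4 reads
c12: I3 exec-done
c13: I3 writes R1
c14: I5 issues→FPADD
c15: I4 exec-done
c16: I4 writes R4
c17: I5 reads · I6 issues→FPMUL
c18: I6 reads · I7 issues→ALU
c19: I7 reads
c20: I5 exec-done · I7 exec-done
c21: I5 writes R6 · I7 writes R5
c23: I6 exec-done
c24: I6 writes R0
c25: I8 issues→FPMUL
c26: I8 reads
c31: I8 exec-done
c32: I8 writes R0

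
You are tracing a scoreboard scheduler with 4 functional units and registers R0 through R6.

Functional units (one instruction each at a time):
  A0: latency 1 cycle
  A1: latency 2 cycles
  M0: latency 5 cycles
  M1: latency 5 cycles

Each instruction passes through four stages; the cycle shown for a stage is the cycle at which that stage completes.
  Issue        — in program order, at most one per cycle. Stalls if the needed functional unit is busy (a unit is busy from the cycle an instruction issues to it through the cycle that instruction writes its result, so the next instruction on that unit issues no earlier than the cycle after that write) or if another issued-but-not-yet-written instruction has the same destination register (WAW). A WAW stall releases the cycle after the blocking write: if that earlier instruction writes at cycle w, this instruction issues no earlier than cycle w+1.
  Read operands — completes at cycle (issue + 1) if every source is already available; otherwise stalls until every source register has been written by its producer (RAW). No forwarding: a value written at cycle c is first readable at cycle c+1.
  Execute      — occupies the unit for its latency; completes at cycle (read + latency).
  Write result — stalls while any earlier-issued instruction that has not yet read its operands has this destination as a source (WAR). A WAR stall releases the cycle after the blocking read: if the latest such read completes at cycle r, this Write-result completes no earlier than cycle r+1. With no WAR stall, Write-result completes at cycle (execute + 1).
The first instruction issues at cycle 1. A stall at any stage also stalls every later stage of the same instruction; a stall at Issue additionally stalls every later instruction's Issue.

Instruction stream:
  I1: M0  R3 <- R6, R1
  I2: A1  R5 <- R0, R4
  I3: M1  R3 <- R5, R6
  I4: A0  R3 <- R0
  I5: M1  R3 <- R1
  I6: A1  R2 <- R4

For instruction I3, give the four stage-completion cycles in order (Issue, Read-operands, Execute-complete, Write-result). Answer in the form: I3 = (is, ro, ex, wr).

t=1  I1 dispatched to M0
t=2  I1 operands ready; I2 dispatched to A1
t=3  I2 operands ready
t=5  I2 complete
t=6  R5←I2
t=7  I1 complete
t=8  R3←I1
t=9  I3 dispatched to M1
t=10  I3 operands ready
t=15  I3 complete
t=16  R3←I3
t=17  I4 dispatched to A0
t=18  I4 operands ready
t=19  I4 complete
t=20  R3←I4
t=21  I5 dispatched to M1
t=22  I5 operands ready; I6 dispatched to A1
t=23  I6 operands ready
t=25  I6 complete
t=26  R2←I6
t=27  I5 complete
t=28  R3←I5

I3 = (9, 10, 15, 16)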